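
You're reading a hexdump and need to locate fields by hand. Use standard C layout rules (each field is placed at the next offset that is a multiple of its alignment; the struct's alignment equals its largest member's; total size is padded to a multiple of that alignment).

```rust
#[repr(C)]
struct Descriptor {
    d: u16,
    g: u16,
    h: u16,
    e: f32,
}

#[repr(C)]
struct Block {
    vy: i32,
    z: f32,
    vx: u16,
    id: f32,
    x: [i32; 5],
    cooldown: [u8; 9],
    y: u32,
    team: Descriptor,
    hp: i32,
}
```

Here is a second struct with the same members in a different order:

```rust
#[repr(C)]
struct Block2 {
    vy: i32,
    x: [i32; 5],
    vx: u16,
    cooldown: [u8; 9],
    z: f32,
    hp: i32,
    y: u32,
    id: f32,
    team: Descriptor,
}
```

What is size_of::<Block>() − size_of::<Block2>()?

Descriptor: d at 0 (size 2, align 2) → ends 2; g at 2 (size 2, align 2) → ends 4; h at 4 (size 2, align 2) → ends 6; pad 2 to align 4 for e; e at 8 (size 4, align 4) → ends 12; total 12 bytes, alignment 4
vy at 0 (size 4, align 4) → ends 4
z at 4 (size 4, align 4) → ends 8
vx at 8 (size 2, align 2) → ends 10
pad 2 to align 4 for id
id at 12 (size 4, align 4) → ends 16
x at 16 (size 20, align 4) → ends 36
cooldown at 36 (size 9, align 1) → ends 45
pad 3 to align 4 for y
y at 48 (size 4, align 4) → ends 52
team at 52 (size 12, align 4) → ends 64
hp at 64 (size 4, align 4) → ends 68
total 68 bytes, alignment 4
— Block2 —
vy at 0 (size 4, align 4) → ends 4
x at 4 (size 20, align 4) → ends 24
vx at 24 (size 2, align 2) → ends 26
cooldown at 26 (size 9, align 1) → ends 35
pad 1 to align 4 for z
z at 36 (size 4, align 4) → ends 40
hp at 40 (size 4, align 4) → ends 44
y at 44 (size 4, align 4) → ends 48
id at 48 (size 4, align 4) → ends 52
team at 52 (size 12, align 4) → ends 64
total 64 bytes, alignment 4
68 − 64 = 4

4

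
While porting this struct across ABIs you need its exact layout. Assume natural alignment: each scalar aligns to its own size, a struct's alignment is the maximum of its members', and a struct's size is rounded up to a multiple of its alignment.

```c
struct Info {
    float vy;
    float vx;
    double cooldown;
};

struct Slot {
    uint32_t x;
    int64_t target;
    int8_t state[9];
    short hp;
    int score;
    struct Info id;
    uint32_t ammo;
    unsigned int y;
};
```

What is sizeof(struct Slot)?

56 bytes

Info: 0..4  vy  (4B, 4-aligned); 4..8  vx  (4B, 4-aligned); 8..16  cooldown  (8B, 8-aligned); sizeof = 16, alignof = 8
0..4  x  (4B, 4-aligned)
4..8  -- padding (4B)
8..16  target  (8B, 8-aligned)
16..25  state  (9B, 1-aligned)
25..26  -- padding (1B)
26..28  hp  (2B, 2-aligned)
28..32  score  (4B, 4-aligned)
32..48  id  (16B, 8-aligned)
48..52  ammo  (4B, 4-aligned)
52..56  y  (4B, 4-aligned)
sizeof = 56, alignof = 8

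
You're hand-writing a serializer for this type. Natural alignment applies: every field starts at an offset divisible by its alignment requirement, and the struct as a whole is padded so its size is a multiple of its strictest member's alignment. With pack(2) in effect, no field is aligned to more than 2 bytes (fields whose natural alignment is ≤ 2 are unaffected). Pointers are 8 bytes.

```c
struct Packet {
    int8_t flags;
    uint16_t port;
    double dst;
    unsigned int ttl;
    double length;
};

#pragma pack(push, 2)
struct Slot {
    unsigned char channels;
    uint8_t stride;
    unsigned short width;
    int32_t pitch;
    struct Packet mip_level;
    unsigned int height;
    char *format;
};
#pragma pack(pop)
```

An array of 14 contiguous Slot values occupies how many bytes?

728

Packet: flags at 0 (size 1, align 1) → ends 1; pad 1 to align 2 for port; port at 2 (size 2, align 2) → ends 4; pad 4 to align 8 for dst; dst at 8 (size 8, align 8) → ends 16; ttl at 16 (size 4, align 4) → ends 20; pad 4 to align 8 for length; length at 24 (size 8, align 8) → ends 32; total 32 bytes, alignment 8
channels at 0 (size 1, align 1) → ends 1
stride at 1 (size 1, align 1) → ends 2
width at 2 (size 2, align 2) → ends 4
pitch at 4 (size 4, align 2) → ends 8
mip_level at 8 (size 32, align 2) → ends 40
height at 40 (size 4, align 2) → ends 44
format at 44 (size 8, align 2) → ends 52
total 52 bytes, alignment 2
array of 14: 14 × 52 = 728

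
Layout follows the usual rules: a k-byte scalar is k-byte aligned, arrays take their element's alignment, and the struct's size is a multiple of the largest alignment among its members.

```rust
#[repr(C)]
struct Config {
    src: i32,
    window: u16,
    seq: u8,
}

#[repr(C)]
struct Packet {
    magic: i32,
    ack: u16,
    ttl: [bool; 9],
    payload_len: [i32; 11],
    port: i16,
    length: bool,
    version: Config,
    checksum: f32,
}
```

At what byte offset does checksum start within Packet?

Config: src at 0 (size 4, align 4) → ends 4; window at 4 (size 2, align 2) → ends 6; seq at 6 (size 1, align 1) → ends 7; tail pad 1 to reach multiple of 4; total 8 bytes, alignment 4
magic at 0 (size 4, align 4) → ends 4
ack at 4 (size 2, align 2) → ends 6
ttl at 6 (size 9, align 1) → ends 15
pad 1 to align 4 for payload_len
payload_len at 16 (size 44, align 4) → ends 60
port at 60 (size 2, align 2) → ends 62
length at 62 (size 1, align 1) → ends 63
pad 1 to align 4 for version
version at 64 (size 8, align 4) → ends 72
checksum at 72 (size 4, align 4) → ends 76

72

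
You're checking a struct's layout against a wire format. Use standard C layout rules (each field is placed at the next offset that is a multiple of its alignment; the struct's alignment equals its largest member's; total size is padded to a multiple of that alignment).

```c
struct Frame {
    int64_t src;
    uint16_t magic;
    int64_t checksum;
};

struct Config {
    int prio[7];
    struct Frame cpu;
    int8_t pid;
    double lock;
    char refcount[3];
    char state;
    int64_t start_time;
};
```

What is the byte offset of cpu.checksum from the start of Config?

Frame: src at 0 (size 8, align 8) → ends 8; magic at 8 (size 2, align 2) → ends 10; pad 6 to align 8 for checksum; checksum at 16 (size 8, align 8) → ends 24; total 24 bytes, alignment 8
prio at 0 (size 28, align 4) → ends 28
pad 4 to align 8 for cpu
cpu at 32 (size 24, align 8) → ends 56
within Frame: checksum at 16
32 + 16 = 48

48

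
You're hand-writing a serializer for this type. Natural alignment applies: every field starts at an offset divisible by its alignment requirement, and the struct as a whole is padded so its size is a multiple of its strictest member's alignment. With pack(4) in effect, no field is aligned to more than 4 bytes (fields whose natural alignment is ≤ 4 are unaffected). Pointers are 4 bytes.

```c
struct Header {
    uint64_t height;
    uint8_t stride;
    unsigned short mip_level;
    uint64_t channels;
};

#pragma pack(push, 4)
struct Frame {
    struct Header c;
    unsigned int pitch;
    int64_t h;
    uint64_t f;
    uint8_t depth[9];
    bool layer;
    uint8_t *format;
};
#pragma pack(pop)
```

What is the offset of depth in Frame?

44

Header: @0: height [8B, align 8] → 8; @8: stride [1B, align 1] → 9; +1 pad (align 2); @10: mip_level [2B, align 2] → 12; +4 pad (align 8); @16: channels [8B, align 8] → 24; size 24, align 8
@0: c [24B, align 4] → 24
@24: pitch [4B, align 4] → 28
@28: h [8B, align 4] → 36
@36: f [8B, align 4] → 44
@44: depth [9B, align 1] → 53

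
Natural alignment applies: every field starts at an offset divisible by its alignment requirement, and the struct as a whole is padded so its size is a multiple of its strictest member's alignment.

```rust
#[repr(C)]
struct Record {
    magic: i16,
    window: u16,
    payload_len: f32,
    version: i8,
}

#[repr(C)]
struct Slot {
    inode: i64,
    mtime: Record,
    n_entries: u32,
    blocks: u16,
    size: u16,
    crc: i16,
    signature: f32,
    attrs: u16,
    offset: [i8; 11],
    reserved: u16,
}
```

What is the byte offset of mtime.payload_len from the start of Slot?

Record: @0: magic [2B, align 2] → 2; @2: window [2B, align 2] → 4; @4: payload_len [4B, align 4] → 8; @8: version [1B, align 1] → 9; +3 tail pad (align 4); size 12, align 4
@0: inode [8B, align 8] → 8
@8: mtime [12B, align 4] → 20
within Record: payload_len at 4
8 + 4 = 12

12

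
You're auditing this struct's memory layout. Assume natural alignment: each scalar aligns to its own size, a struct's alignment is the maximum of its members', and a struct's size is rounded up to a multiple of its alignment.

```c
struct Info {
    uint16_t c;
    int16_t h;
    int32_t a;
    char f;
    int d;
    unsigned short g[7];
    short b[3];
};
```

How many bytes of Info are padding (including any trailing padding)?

3

@0: c [2B, align 2] → 2
@2: h [2B, align 2] → 4
@4: a [4B, align 4] → 8
@8: f [1B, align 1] → 9
+3 pad (align 4)
@12: d [4B, align 4] → 16
@16: g [14B, align 2] → 30
@30: b [6B, align 2] → 36
size 36, align 4
data bytes 33, size 36 → padding 3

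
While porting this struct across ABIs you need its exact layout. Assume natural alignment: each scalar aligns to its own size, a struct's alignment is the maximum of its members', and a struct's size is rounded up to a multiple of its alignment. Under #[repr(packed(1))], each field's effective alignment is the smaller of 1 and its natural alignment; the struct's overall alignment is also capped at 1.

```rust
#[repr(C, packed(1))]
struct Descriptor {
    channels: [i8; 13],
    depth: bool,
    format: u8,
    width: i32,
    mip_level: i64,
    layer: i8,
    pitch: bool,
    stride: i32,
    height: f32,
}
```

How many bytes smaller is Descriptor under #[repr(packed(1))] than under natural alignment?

natural layout:
  channels at 0 (size 13, align 1) → ends 13
  depth at 13 (size 1, align 1) → ends 14
  format at 14 (size 1, align 1) → ends 15
  pad 1 to align 4 for width
  width at 16 (size 4, align 4) → ends 20
  pad 4 to align 8 for mip_level
  mip_level at 24 (size 8, align 8) → ends 32
  layer at 32 (size 1, align 1) → ends 33
  pitch at 33 (size 1, align 1) → ends 34
  pad 2 to align 4 for stride
  stride at 36 (size 4, align 4) → ends 40
  height at 40 (size 4, align 4) → ends 44
  tail pad 4 to reach multiple of 8
  total 48 bytes, alignment 8
packed(1) layout:
  channels at 0 (size 13, align 1) → ends 13
  depth at 13 (size 1, align 1) → ends 14
  format at 14 (size 1, align 1) → ends 15
  width at 15 (size 4, align 1) → ends 19
  mip_level at 19 (size 8, align 1) → ends 27
  layer at 27 (size 1, align 1) → ends 28
  pitch at 28 (size 1, align 1) → ends 29
  stride at 29 (size 4, align 1) → ends 33
  height at 33 (size 4, align 1) → ends 37
  total 37 bytes, alignment 1
48 − 37 = 11

11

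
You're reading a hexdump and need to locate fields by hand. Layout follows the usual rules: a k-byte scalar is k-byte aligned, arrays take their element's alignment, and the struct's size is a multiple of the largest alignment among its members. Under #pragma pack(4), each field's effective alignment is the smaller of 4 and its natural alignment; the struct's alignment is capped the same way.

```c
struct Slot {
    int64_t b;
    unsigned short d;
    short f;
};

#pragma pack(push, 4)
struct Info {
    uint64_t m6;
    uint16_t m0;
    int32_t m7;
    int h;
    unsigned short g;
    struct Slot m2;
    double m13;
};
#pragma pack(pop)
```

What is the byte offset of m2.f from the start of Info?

34

Slot: 0..8  b  (8B, 8-aligned); 8..10  d  (2B, 2-aligned); 10..12  f  (2B, 2-aligned); 12..16  -- tail padding (4B); sizeof = 16, alignof = 8
0..8  m6  (8B, 4-aligned)
8..10  m0  (2B, 2-aligned)
10..12  -- padding (2B)
12..16  m7  (4B, 4-aligned)
16..20  h  (4B, 4-aligned)
20..22  g  (2B, 2-aligned)
22..24  -- padding (2B)
24..40  m2  (16B, 4-aligned)
within Slot: f at 10
24 + 10 = 34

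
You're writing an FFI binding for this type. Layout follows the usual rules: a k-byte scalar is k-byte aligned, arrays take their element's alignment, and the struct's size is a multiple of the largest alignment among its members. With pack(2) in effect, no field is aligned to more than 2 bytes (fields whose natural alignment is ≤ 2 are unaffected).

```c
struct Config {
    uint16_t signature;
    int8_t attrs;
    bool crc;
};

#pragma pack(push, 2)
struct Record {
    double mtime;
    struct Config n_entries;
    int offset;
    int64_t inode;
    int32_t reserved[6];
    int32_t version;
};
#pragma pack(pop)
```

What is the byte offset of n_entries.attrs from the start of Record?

Config: 0..2  signature  (2B, 2-aligned); 2..3  attrs  (1B, 1-aligned); 3..4  crc  (1B, 1-aligned); sizeof = 4, alignof = 2
0..8  mtime  (8B, 2-aligned)
8..12  n_entries  (4B, 2-aligned)
within Config: attrs at 2
8 + 2 = 10

10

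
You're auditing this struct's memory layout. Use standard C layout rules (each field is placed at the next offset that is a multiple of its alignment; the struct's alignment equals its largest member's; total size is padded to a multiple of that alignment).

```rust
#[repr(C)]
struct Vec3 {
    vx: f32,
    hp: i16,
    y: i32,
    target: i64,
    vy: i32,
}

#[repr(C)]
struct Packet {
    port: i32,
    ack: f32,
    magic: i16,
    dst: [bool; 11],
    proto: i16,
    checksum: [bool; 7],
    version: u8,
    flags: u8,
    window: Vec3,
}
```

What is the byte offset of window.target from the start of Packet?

Vec3: 0..4  vx  (4B, 4-aligned); 4..6  hp  (2B, 2-aligned); 6..8  -- padding (2B); 8..12  y  (4B, 4-aligned); 12..16  -- padding (4B); 16..24  target  (8B, 8-aligned); 24..28  vy  (4B, 4-aligned); 28..32  -- tail padding (4B); sizeof = 32, alignof = 8
0..4  port  (4B, 4-aligned)
4..8  ack  (4B, 4-aligned)
8..10  magic  (2B, 2-aligned)
10..21  dst  (11B, 1-aligned)
21..22  -- padding (1B)
22..24  proto  (2B, 2-aligned)
24..31  checksum  (7B, 1-aligned)
31..32  version  (1B, 1-aligned)
32..33  flags  (1B, 1-aligned)
33..40  -- padding (7B)
40..72  window  (32B, 8-aligned)
within Vec3: target at 16
40 + 16 = 56

56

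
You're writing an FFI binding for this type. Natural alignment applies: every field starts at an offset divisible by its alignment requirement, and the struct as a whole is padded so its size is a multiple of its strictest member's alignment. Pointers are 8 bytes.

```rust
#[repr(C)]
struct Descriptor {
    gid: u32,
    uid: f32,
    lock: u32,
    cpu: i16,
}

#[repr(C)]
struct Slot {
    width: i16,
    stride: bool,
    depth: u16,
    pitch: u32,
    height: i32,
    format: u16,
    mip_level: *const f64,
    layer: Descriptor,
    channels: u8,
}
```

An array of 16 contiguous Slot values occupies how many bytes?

Descriptor: @0: gid [4B, align 4] → 4; @4: uid [4B, align 4] → 8; @8: lock [4B, align 4] → 12; @12: cpu [2B, align 2] → 14; +2 tail pad (align 4); size 16, align 4
@0: width [2B, align 2] → 2
@2: stride [1B, align 1] → 3
+1 pad (align 2)
@4: depth [2B, align 2] → 6
+2 pad (align 4)
@8: pitch [4B, align 4] → 12
@12: height [4B, align 4] → 16
@16: format [2B, align 2] → 18
+6 pad (align 8)
@24: mip_level [8B, align 8] → 32
@32: layer [16B, align 4] → 48
@48: channels [1B, align 1] → 49
+7 tail pad (align 8)
size 56, align 8
array of 16: 16 × 56 = 896

896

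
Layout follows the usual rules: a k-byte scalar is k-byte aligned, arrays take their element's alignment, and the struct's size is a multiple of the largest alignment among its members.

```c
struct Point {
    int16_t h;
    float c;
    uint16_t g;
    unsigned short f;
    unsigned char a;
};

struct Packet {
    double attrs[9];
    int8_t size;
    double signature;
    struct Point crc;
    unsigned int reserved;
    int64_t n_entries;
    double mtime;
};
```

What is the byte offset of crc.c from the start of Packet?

Point: h at 0 (size 2, align 2) → ends 2; pad 2 to align 4 for c; c at 4 (size 4, align 4) → ends 8; g at 8 (size 2, align 2) → ends 10; f at 10 (size 2, align 2) → ends 12; a at 12 (size 1, align 1) → ends 13; tail pad 3 to reach multiple of 4; total 16 bytes, alignment 4
attrs at 0 (size 72, align 8) → ends 72
size at 72 (size 1, align 1) → ends 73
pad 7 to align 8 for signature
signature at 80 (size 8, align 8) → ends 88
crc at 88 (size 16, align 4) → ends 104
within Point: c at 4
88 + 4 = 92

92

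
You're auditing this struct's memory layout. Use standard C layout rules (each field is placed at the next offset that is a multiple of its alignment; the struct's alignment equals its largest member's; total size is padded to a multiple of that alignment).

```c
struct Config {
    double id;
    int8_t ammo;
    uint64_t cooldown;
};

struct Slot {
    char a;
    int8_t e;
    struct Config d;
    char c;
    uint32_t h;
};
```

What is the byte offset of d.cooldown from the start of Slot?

Config: id at 0 (size 8, align 8) → ends 8; ammo at 8 (size 1, align 1) → ends 9; pad 7 to align 8 for cooldown; cooldown at 16 (size 8, align 8) → ends 24; total 24 bytes, alignment 8
a at 0 (size 1, align 1) → ends 1
e at 1 (size 1, align 1) → ends 2
pad 6 to align 8 for d
d at 8 (size 24, align 8) → ends 32
within Config: cooldown at 16
8 + 16 = 24

24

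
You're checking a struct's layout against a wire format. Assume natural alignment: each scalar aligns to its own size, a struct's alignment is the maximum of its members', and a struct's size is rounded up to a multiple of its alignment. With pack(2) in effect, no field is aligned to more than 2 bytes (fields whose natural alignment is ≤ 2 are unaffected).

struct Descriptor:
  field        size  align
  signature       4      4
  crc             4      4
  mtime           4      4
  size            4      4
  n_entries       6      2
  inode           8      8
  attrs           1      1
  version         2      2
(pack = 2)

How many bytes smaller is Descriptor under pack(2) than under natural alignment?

6

natural layout:
  signature at 0 (size 4, align 4) → ends 4
  crc at 4 (size 4, align 4) → ends 8
  mtime at 8 (size 4, align 4) → ends 12
  size at 12 (size 4, align 4) → ends 16
  n_entries at 16 (size 6, align 2) → ends 22
  pad 2 to align 8 for inode
  inode at 24 (size 8, align 8) → ends 32
  attrs at 32 (size 1, align 1) → ends 33
  pad 1 to align 2 for version
  version at 34 (size 2, align 2) → ends 36
  tail pad 4 to reach multiple of 8
  total 40 bytes, alignment 8
packed(2) layout:
  signature at 0 (size 4, align 2) → ends 4
  crc at 4 (size 4, align 2) → ends 8
  mtime at 8 (size 4, align 2) → ends 12
  size at 12 (size 4, align 2) → ends 16
  n_entries at 16 (size 6, align 2) → ends 22
  inode at 22 (size 8, align 2) → ends 30
  attrs at 30 (size 1, align 1) → ends 31
  pad 1 to align 2 for version
  version at 32 (size 2, align 2) → ends 34
  total 34 bytes, alignment 2
40 − 34 = 6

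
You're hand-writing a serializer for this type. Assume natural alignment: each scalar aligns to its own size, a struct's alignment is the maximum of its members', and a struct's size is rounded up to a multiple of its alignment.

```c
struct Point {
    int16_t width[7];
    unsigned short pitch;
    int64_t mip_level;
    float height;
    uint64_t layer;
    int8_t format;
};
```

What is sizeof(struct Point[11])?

528

width at 0 (size 14, align 2) → ends 14
pitch at 14 (size 2, align 2) → ends 16
mip_level at 16 (size 8, align 8) → ends 24
height at 24 (size 4, align 4) → ends 28
pad 4 to align 8 for layer
layer at 32 (size 8, align 8) → ends 40
format at 40 (size 1, align 1) → ends 41
tail pad 7 to reach multiple of 8
total 48 bytes, alignment 8
array of 11: 11 × 48 = 528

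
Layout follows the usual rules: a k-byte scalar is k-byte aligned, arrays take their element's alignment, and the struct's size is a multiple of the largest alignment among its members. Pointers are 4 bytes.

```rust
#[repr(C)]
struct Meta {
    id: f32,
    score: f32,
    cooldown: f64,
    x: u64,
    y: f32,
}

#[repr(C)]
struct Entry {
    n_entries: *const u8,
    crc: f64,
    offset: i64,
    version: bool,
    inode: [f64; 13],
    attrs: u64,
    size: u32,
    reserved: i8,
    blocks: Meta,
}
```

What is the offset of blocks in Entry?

152

Meta: 0..4  id  (4B, 4-aligned); 4..8  score  (4B, 4-aligned); 8..16  cooldown  (8B, 8-aligned); 16..24  x  (8B, 8-aligned); 24..28  y  (4B, 4-aligned); 28..32  -- tail padding (4B); sizeof = 32, alignof = 8
0..4  n_entries  (4B, 4-aligned)
4..8  -- padding (4B)
8..16  crc  (8B, 8-aligned)
16..24  offset  (8B, 8-aligned)
24..25  version  (1B, 1-aligned)
25..32  -- padding (7B)
32..136  inode  (104B, 8-aligned)
136..144  attrs  (8B, 8-aligned)
144..148  size  (4B, 4-aligned)
148..149  reserved  (1B, 1-aligned)
149..152  -- padding (3B)
152..184  blocks  (32B, 8-aligned)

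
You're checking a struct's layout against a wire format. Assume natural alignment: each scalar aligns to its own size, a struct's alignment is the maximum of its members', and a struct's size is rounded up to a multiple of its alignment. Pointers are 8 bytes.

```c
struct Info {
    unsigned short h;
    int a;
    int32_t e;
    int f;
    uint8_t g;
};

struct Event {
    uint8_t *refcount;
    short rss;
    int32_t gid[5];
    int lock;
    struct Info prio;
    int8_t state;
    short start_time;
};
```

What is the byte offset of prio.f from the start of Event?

48

Info: 0..2  h  (2B, 2-aligned); 2..4  -- padding (2B); 4..8  a  (4B, 4-aligned); 8..12  e  (4B, 4-aligned); 12..16  f  (4B, 4-aligned); 16..17  g  (1B, 1-aligned); 17..20  -- tail padding (3B); sizeof = 20, alignof = 4
0..8  refcount  (8B, 8-aligned)
8..10  rss  (2B, 2-aligned)
10..12  -- padding (2B)
12..32  gid  (20B, 4-aligned)
32..36  lock  (4B, 4-aligned)
36..56  prio  (20B, 4-aligned)
within Info: f at 12
36 + 12 = 48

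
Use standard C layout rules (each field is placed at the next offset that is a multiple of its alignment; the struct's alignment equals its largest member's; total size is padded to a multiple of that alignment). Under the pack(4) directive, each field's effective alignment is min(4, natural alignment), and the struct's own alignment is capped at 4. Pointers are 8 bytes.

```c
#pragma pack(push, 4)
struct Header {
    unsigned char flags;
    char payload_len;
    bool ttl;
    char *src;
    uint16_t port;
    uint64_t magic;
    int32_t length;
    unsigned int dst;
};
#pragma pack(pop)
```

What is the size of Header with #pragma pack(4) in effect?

32

flags at 0 (size 1, align 1) → ends 1
payload_len at 1 (size 1, align 1) → ends 2
ttl at 2 (size 1, align 1) → ends 3
pad 1 to align 4 for src
src at 4 (size 8, align 4) → ends 12
port at 12 (size 2, align 2) → ends 14
pad 2 to align 4 for magic
magic at 16 (size 8, align 4) → ends 24
length at 24 (size 4, align 4) → ends 28
dst at 28 (size 4, align 4) → ends 32
total 32 bytes, alignment 4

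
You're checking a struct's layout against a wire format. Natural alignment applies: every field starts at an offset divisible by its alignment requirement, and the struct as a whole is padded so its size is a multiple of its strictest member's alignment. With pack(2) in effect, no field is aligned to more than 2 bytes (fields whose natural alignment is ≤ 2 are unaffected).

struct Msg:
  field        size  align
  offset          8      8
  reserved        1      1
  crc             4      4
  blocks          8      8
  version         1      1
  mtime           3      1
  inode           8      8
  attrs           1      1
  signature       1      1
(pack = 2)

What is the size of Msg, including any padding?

36 bytes

@0: offset [8B, align 2] → 8
@8: reserved [1B, align 1] → 9
+1 pad (align 2)
@10: crc [4B, align 2] → 14
@14: blocks [8B, align 2] → 22
@22: version [1B, align 1] → 23
@23: mtime [3B, align 1] → 26
@26: inode [8B, align 2] → 34
@34: attrs [1B, align 1] → 35
@35: signature [1B, align 1] → 36
size 36, align 2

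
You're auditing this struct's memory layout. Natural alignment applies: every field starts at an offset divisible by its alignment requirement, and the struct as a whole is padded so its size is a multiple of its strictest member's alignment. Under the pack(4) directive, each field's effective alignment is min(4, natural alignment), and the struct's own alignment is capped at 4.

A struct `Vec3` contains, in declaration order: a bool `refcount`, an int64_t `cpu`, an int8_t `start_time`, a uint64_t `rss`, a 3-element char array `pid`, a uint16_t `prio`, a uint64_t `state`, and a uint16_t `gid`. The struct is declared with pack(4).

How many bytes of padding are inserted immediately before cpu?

refcount at 0 (size 1, align 1) → ends 1
pad 3 to align 4 for cpu
cpu at 4 (size 8, align 4) → ends 12

3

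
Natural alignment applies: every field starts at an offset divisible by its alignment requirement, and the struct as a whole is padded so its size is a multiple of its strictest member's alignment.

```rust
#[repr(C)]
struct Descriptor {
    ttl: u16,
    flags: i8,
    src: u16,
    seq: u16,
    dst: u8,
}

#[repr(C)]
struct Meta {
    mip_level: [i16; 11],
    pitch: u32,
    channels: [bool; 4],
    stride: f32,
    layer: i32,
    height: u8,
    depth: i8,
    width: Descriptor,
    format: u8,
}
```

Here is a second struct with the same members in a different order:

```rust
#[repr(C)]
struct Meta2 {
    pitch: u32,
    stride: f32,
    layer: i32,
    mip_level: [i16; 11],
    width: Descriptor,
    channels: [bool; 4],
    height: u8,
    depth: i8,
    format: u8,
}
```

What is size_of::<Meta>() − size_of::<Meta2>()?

4

Descriptor: @0: ttl [2B, align 2] → 2; @2: flags [1B, align 1] → 3; +1 pad (align 2); @4: src [2B, align 2] → 6; @6: seq [2B, align 2] → 8; @8: dst [1B, align 1] → 9; +1 tail pad (align 2); size 10, align 2
@0: mip_level [22B, align 2] → 22
+2 pad (align 4)
@24: pitch [4B, align 4] → 28
@28: channels [4B, align 1] → 32
@32: stride [4B, align 4] → 36
@36: layer [4B, align 4] → 40
@40: height [1B, align 1] → 41
@41: depth [1B, align 1] → 42
@42: width [10B, align 2] → 52
@52: format [1B, align 1] → 53
+3 tail pad (align 4)
size 56, align 4
— Meta2 —
@0: pitch [4B, align 4] → 4
@4: stride [4B, align 4] → 8
@8: layer [4B, align 4] → 12
@12: mip_level [22B, align 2] → 34
@34: width [10B, align 2] → 44
@44: channels [4B, align 1] → 48
@48: height [1B, align 1] → 49
@49: depth [1B, align 1] → 50
@50: format [1B, align 1] → 51
+1 tail pad (align 4)
size 52, align 4
56 − 52 = 4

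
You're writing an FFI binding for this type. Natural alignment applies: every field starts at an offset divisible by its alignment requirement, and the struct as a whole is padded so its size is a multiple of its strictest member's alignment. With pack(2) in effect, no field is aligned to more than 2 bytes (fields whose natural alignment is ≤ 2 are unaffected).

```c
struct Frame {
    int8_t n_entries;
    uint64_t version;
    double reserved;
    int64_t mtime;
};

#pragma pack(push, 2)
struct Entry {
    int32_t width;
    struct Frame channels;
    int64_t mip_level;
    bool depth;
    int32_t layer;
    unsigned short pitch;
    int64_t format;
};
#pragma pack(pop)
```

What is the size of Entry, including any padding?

Frame: n_entries at 0 (size 1, align 1) → ends 1; pad 7 to align 8 for version; version at 8 (size 8, align 8) → ends 16; reserved at 16 (size 8, align 8) → ends 24; mtime at 24 (size 8, align 8) → ends 32; total 32 bytes, alignment 8
width at 0 (size 4, align 2) → ends 4
channels at 4 (size 32, align 2) → ends 36
mip_level at 36 (size 8, align 2) → ends 44
depth at 44 (size 1, align 1) → ends 45
pad 1 to align 2 for layer
layer at 46 (size 4, align 2) → ends 50
pitch at 50 (size 2, align 2) → ends 52
format at 52 (size 8, align 2) → ends 60
total 60 bytes, alignment 2

60 bytes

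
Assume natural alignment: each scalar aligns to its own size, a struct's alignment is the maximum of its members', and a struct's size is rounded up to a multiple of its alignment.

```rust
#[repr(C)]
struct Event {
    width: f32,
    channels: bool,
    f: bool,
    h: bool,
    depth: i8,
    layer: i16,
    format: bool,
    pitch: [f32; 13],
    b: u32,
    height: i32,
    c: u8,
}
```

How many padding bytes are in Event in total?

0..4  width  (4B, 4-aligned)
4..5  channels  (1B, 1-aligned)
5..6  f  (1B, 1-aligned)
6..7  h  (1B, 1-aligned)
7..8  depth  (1B, 1-aligned)
8..10  layer  (2B, 2-aligned)
10..11  format  (1B, 1-aligned)
11..12  -- padding (1B)
12..64  pitch  (52B, 4-aligned)
64..68  b  (4B, 4-aligned)
68..72  height  (4B, 4-aligned)
72..73  c  (1B, 1-aligned)
73..76  -- tail padding (3B)
sizeof = 76, alignof = 4
data bytes 72, size 76 → padding 4

4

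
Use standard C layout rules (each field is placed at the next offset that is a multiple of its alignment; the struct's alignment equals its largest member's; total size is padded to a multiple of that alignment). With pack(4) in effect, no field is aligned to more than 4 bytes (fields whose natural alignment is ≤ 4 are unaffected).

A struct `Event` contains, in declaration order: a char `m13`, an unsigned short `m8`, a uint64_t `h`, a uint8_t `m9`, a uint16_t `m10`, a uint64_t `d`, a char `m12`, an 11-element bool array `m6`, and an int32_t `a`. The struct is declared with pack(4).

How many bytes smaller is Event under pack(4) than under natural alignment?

8

natural layout:
  0..1  m13  (1B, 1-aligned)
  1..2  -- padding (1B)
  2..4  m8  (2B, 2-aligned)
  4..8  -- padding (4B)
  8..16  h  (8B, 8-aligned)
  16..17  m9  (1B, 1-aligned)
  17..18  -- padding (1B)
  18..20  m10  (2B, 2-aligned)
  20..24  -- padding (4B)
  24..32  d  (8B, 8-aligned)
  32..33  m12  (1B, 1-aligned)
  33..44  m6  (11B, 1-aligned)
  44..48  a  (4B, 4-aligned)
  sizeof = 48, alignof = 8
packed(4) layout:
  0..1  m13  (1B, 1-aligned)
  1..2  -- padding (1B)
  2..4  m8  (2B, 2-aligned)
  4..12  h  (8B, 4-aligned)
  12..13  m9  (1B, 1-aligned)
  13..14  -- padding (1B)
  14..16  m10  (2B, 2-aligned)
  16..24  d  (8B, 4-aligned)
  24..25  m12  (1B, 1-aligned)
  25..36  m6  (11B, 1-aligned)
  36..40  a  (4B, 4-aligned)
  sizeof = 40, alignof = 4
48 − 40 = 8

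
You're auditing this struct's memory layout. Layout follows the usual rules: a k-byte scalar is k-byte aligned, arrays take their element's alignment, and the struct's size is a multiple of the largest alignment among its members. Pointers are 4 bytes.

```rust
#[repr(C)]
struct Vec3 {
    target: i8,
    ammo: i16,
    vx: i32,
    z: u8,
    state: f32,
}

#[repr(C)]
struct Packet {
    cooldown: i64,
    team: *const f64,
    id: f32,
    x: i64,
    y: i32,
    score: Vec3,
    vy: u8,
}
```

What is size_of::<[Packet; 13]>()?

Vec3: 0..1  target  (1B, 1-aligned); 1..2  -- padding (1B); 2..4  ammo  (2B, 2-aligned); 4..8  vx  (4B, 4-aligned); 8..9  z  (1B, 1-aligned); 9..12  -- padding (3B); 12..16  state  (4B, 4-aligned); sizeof = 16, alignof = 4
0..8  cooldown  (8B, 8-aligned)
8..12  team  (4B, 4-aligned)
12..16  id  (4B, 4-aligned)
16..24  x  (8B, 8-aligned)
24..28  y  (4B, 4-aligned)
28..44  score  (16B, 4-aligned)
44..45  vy  (1B, 1-aligned)
45..48  -- tail padding (3B)
sizeof = 48, alignof = 8
array of 13: 13 × 48 = 624

624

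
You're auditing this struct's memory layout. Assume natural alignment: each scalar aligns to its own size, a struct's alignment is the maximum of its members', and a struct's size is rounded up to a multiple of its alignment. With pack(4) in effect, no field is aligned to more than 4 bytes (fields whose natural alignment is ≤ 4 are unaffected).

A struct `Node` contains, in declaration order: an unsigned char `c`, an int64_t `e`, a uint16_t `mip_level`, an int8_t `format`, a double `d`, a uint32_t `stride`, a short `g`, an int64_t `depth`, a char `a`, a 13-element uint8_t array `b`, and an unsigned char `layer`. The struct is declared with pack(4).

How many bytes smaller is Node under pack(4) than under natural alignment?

8

natural layout:
  @0: c [1B, align 1] → 1
  +7 pad (align 8)
  @8: e [8B, align 8] → 16
  @16: mip_level [2B, align 2] → 18
  @18: format [1B, align 1] → 19
  +5 pad (align 8)
  @24: d [8B, align 8] → 32
  @32: stride [4B, align 4] → 36
  @36: g [2B, align 2] → 38
  +2 pad (align 8)
  @40: depth [8B, align 8] → 48
  @48: a [1B, align 1] → 49
  @49: b [13B, align 1] → 62
  @62: layer [1B, align 1] → 63
  +1 tail pad (align 8)
  size 64, align 8
packed(4) layout:
  @0: c [1B, align 1] → 1
  +3 pad (align 4)
  @4: e [8B, align 4] → 12
  @12: mip_level [2B, align 2] → 14
  @14: format [1B, align 1] → 15
  +1 pad (align 4)
  @16: d [8B, align 4] → 24
  @24: stride [4B, align 4] → 28
  @28: g [2B, align 2] → 30
  +2 pad (align 4)
  @32: depth [8B, align 4] → 40
  @40: a [1B, align 1] → 41
  @41: b [13B, align 1] → 54
  @54: layer [1B, align 1] → 55
  +1 tail pad (align 4)
  size 56, align 4
64 − 56 = 8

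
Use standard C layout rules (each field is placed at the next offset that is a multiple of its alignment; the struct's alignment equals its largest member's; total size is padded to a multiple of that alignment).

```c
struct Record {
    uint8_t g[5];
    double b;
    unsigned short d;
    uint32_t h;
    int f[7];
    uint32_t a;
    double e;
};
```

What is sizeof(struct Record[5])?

@0: g [5B, align 1] → 5
+3 pad (align 8)
@8: b [8B, align 8] → 16
@16: d [2B, align 2] → 18
+2 pad (align 4)
@20: h [4B, align 4] → 24
@24: f [28B, align 4] → 52
@52: a [4B, align 4] → 56
@56: e [8B, align 8] → 64
size 64, align 8
array of 5: 5 × 64 = 320

320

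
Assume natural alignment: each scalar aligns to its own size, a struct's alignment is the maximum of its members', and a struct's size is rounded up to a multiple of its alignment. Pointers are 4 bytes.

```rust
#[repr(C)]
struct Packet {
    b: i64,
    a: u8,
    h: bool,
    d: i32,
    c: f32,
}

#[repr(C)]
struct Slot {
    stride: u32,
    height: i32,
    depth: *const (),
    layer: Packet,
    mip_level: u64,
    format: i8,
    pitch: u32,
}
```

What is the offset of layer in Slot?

Packet: b at 0 (size 8, align 8) → ends 8; a at 8 (size 1, align 1) → ends 9; h at 9 (size 1, align 1) → ends 10; pad 2 to align 4 for d; d at 12 (size 4, align 4) → ends 16; c at 16 (size 4, align 4) → ends 20; tail pad 4 to reach multiple of 8; total 24 bytes, alignment 8
stride at 0 (size 4, align 4) → ends 4
height at 4 (size 4, align 4) → ends 8
depth at 8 (size 4, align 4) → ends 12
pad 4 to align 8 for layer
layer at 16 (size 24, align 8) → ends 40

16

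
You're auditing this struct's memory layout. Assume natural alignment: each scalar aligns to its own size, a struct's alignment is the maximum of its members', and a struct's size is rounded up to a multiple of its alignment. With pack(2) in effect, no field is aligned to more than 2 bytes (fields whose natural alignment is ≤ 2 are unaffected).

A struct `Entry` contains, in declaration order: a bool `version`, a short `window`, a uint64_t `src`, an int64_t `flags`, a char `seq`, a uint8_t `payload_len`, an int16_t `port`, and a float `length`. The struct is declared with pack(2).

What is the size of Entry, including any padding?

28

0..1  version  (1B, 1-aligned)
1..2  -- padding (1B)
2..4  window  (2B, 2-aligned)
4..12  src  (8B, 2-aligned)
12..20  flags  (8B, 2-aligned)
20..21  seq  (1B, 1-aligned)
21..22  payload_len  (1B, 1-aligned)
22..24  port  (2B, 2-aligned)
24..28  length  (4B, 2-aligned)
sizeof = 28, alignof = 2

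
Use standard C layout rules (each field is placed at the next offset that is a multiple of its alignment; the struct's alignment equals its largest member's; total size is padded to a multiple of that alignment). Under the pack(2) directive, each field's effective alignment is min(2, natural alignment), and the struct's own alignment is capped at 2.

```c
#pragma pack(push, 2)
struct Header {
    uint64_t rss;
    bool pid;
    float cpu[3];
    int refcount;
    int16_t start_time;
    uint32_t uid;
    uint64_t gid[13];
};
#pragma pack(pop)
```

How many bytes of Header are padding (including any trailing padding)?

1

rss at 0 (size 8, align 2) → ends 8
pid at 8 (size 1, align 1) → ends 9
pad 1 to align 2 for cpu
cpu at 10 (size 12, align 2) → ends 22
refcount at 22 (size 4, align 2) → ends 26
start_time at 26 (size 2, align 2) → ends 28
uid at 28 (size 4, align 2) → ends 32
gid at 32 (size 104, align 2) → ends 136
total 136 bytes, alignment 2
data bytes 135, size 136 → padding 1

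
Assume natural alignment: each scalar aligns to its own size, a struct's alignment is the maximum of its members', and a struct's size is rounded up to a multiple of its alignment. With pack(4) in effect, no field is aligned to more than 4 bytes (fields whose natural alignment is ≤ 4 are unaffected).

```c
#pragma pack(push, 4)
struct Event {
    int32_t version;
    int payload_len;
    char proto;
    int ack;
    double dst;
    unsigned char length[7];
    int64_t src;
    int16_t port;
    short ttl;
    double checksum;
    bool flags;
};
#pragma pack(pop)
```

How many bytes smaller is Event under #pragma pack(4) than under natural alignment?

8

natural layout:
  @0: version [4B, align 4] → 4
  @4: payload_len [4B, align 4] → 8
  @8: proto [1B, align 1] → 9
  +3 pad (align 4)
  @12: ack [4B, align 4] → 16
  @16: dst [8B, align 8] → 24
  @24: length [7B, align 1] → 31
  +1 pad (align 8)
  @32: src [8B, align 8] → 40
  @40: port [2B, align 2] → 42
  @42: ttl [2B, align 2] → 44
  +4 pad (align 8)
  @48: checksum [8B, align 8] → 56
  @56: flags [1B, align 1] → 57
  +7 tail pad (align 8)
  size 64, align 8
packed(4) layout:
  @0: version [4B, align 4] → 4
  @4: payload_len [4B, align 4] → 8
  @8: proto [1B, align 1] → 9
  +3 pad (align 4)
  @12: ack [4B, align 4] → 16
  @16: dst [8B, align 4] → 24
  @24: length [7B, align 1] → 31
  +1 pad (align 4)
  @32: src [8B, align 4] → 40
  @40: port [2B, align 2] → 42
  @42: ttl [2B, align 2] → 44
  @44: checksum [8B, align 4] → 52
  @52: flags [1B, align 1] → 53
  +3 tail pad (align 4)
  size 56, align 4
64 − 56 = 8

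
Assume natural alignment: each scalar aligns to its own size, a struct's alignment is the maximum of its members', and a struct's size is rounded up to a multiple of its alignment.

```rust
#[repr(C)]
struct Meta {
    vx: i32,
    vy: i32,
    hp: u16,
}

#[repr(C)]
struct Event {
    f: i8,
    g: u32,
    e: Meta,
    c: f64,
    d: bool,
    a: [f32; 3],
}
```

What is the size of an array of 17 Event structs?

816

Meta: @0: vx [4B, align 4] → 4; @4: vy [4B, align 4] → 8; @8: hp [2B, align 2] → 10; +2 tail pad (align 4); size 12, align 4
@0: f [1B, align 1] → 1
+3 pad (align 4)
@4: g [4B, align 4] → 8
@8: e [12B, align 4] → 20
+4 pad (align 8)
@24: c [8B, align 8] → 32
@32: d [1B, align 1] → 33
+3 pad (align 4)
@36: a [12B, align 4] → 48
size 48, align 8
array of 17: 17 × 48 = 816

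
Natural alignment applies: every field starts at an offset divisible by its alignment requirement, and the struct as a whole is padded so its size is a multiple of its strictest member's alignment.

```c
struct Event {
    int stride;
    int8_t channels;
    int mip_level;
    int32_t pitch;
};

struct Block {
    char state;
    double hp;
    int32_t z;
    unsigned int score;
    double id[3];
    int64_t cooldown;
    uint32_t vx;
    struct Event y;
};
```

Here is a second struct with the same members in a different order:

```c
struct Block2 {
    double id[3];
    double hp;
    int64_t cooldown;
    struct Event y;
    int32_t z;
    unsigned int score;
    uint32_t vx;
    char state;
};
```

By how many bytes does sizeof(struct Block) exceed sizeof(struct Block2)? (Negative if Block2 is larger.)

Event: @0: stride [4B, align 4] → 4; @4: channels [1B, align 1] → 5; +3 pad (align 4); @8: mip_level [4B, align 4] → 12; @12: pitch [4B, align 4] → 16; size 16, align 4
@0: state [1B, align 1] → 1
+7 pad (align 8)
@8: hp [8B, align 8] → 16
@16: z [4B, align 4] → 20
@20: score [4B, align 4] → 24
@24: id [24B, align 8] → 48
@48: cooldown [8B, align 8] → 56
@56: vx [4B, align 4] → 60
@60: y [16B, align 4] → 76
+4 tail pad (align 8)
size 80, align 8
— Block2 —
@0: id [24B, align 8] → 24
@24: hp [8B, align 8] → 32
@32: cooldown [8B, align 8] → 40
@40: y [16B, align 4] → 56
@56: z [4B, align 4] → 60
@60: score [4B, align 4] → 64
@64: vx [4B, align 4] → 68
@68: state [1B, align 1] → 69
+3 tail pad (align 8)
size 72, align 8
80 − 72 = 8

8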